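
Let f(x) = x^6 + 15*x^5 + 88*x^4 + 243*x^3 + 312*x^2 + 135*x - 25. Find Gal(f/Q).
The polynomial f is an irreducible sextic over Q, so G = Gal(f/Q) is one of the 16 transitive subgroups 6T1, ..., 6T16 of S_6. The discriminant of f is 54786284800, which is not a perfect square, so G is not contained in A_6. The transitive groups of degree 6 not contained in A_6 are: C_6 (6T1, order 6), S_3 (6T2, order 6), D_6 (6T3, order 12), C_3 x S_3 (6T5, order 18), A_4 x C_2 (6T6, order 24), S_4 (6T8, order 24), S_3 x S_3 (6T9, order 36), S_4 x C_2 (6T11, order 48), (S_3 x S_3) : C_2 (6T13, order 72), PGL(2,5) (6T14, order 120), S_6 (6T16, order 720). By Dedekind's theorem, for a prime p not dividing disc(f) the degrees of the irreducible factors of f mod p form the cycle type of an element of G. Factoring f modulo the 22 such primes p <= 101 (skipping 2, 5, 13, 37, which divide the discriminant), each new pattern first appears at: mod 3: f = (x^3 + x^2 + x + 2)(x^3 + 2x^2 + x + 1), pattern 3+3; mod 17: f = (x + 1)(x + 15)(x^4 + 16x^3 + 4x^2 + 7x + 4), pattern 4+1+1; mod 31: f = (x^2 + 6x + 18)(x^2 + 12x + 24)(x^2 + 28x + 28), pattern 2+2+2; mod 67: f = (x + 44)(x + 53)(x^2 + 16x + 20)(x^2 + 36x + 22), pattern 2+2+1+1. No other pattern occurs in this range, so the set of observed cycle types is {3+3, 4+1+1, 2+2+2, 2+2+1+1}. The candidates containing elements of all these cycle types are S_4 (6T8) of order 24, S_4 x C_2 (6T11) of order 48, PGL(2,5) (6T14) of order 120, S_6 (6T16) of order 720; the others are excluded. The observed types are precisely the cycle types that occur in S_4 (6T8) (apart from the identity). Each of the other remaining candidates has further cycle types, and by the Chebotarev density theorem the matching factorization patterns would occur for a proportion of primes equal to their share of the group: S_4 x C_2 (6T11) additionally contains elements of type 6, 4+2, 2+1+1+1+1 (17 of its 48 elements, about 35% of primes); PGL(2,5) (6T14) additionally contains elements of type 6, 5+1 (44 of its 120 elements, about 37% of primes); S_6 (6T16) additionally contains elements of type 6, 5+1, 4+2, 3+2+1, 3+1+1+1, 2+1+1+1+1 (529 of its 720 elements, about 73% of primes). None of the 22 primes tested shows any such pattern (for each of these groups the chance of that is below 10^-4), which rules them out. Hence G = S_4 (6T8), of order 24.

S_4 (order 24)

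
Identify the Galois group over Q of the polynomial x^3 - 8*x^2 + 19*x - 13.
C_3

The polynomial is an irreducible cubic over Q and its discriminant is 49 = 7^2, a perfect square. For an irreducible cubic, a square discriminant forces the Galois group to be A_3, the cyclic group of order 3.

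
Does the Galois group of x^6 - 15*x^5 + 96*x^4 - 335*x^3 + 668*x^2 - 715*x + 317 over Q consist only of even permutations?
The polynomial is irreducible of degree 6 over Q. Its discriminant is 810448, which is not a perfect square. A Galois group lies in the alternating group exactly when the discriminant is a square in Q, so the Galois group (S_4) is not contained in A_6.

No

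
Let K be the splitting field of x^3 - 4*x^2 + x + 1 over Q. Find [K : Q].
The degree of the splitting field over Q equals the order of the Galois group, so first determine the group. The polynomial is an irreducible cubic over Q and its discriminant is 169 = 13^2, a perfect square. For an irreducible cubic, a square discriminant forces the Galois group to be A_3, the cyclic group of order 3. The Galois group C_3 (3T1) has order 3, so the splitting field has degree 3 over Q.

3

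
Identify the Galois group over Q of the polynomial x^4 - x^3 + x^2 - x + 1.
The polynomial is an irreducible quartic over Q and its discriminant is 125, which is not a perfect square, so the Galois group is not contained in A_4. The resolvent cubic y^3 - y^2 - 3*y + 2 has exactly one rational root, so the Galois group is C_4 or D_4. The quartic becomes reducible over Q(sqrt(disc)), so the group is C_4.

4T1: C_4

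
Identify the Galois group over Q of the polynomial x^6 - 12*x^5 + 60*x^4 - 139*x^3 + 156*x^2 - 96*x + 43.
The polynomial f is an irreducible sextic over Q, so G = Gal(f/Q) is one of the 16 transitive subgroups 6T1, ..., 6T16 of S_6. The discriminant of f is -2573642648187, which is not a perfect square, so G is not contained in A_6. The transitive groups of degree 6 not contained in A_6 are: C_6 (6T1, order 6), S_3 (6T2, order 6), D_6 (6T3, order 12), C_3 x S_3 (6T5, order 18), A_4 x C_2 (6T6, order 24), S_4 (6T8, order 24), S_3 x S_3 (6T9, order 36), S_4 x C_2 (6T11, order 48), (S_3 x S_3) : C_2 (6T13, order 72), PGL(2,5) (6T14, order 120), S_6 (6T16, order 720). By Dedekind's theorem, for a prime p not dividing disc(f) the degrees of the irreducible factors of f mod p form the cycle type of an element of G. Factoring f modulo the 26 such primes p <= 127 (skipping 3, 13, 17, 41, 43, which divide the discriminant), each new pattern first appears at: mod 2: f = (x^6 + x^3 + 1), pattern 6; mod 7: f = (x + 3)(x^2 + 2x + 2)(x^3 + 4x^2 + 4x + 6), pattern 3+2+1; mod 11: f = (x^2 + 9x + 2)(x^4 + x^3 + 5x^2 + x + 5), pattern 4+2; mod 31: f = (x + 2)(x + 21)(x^2 + 13x + 16)(x^2 + 14x + 5), pattern 2+2+1+1; mod 61: f = (x + 5)(x + 30)(x + 47)(x + 57)(x^2 + 32x + 1), pattern 2+1+1+1+1; mod 97: f = (x + 5)(x + 60)(x + 71)(x^3 + 46x^2 + 44x + 45), pattern 3+1+1+1; mod 113: f = (x^2 + 4x + 58)(x^2 + 34x + 5)(x^2 + 63x + 66), pattern 2+2+2; mod 127: f = (x^3 + 43x^2 + 113x + 120)(x^3 + 72x^2 + 26x + 12), pattern 3+3. No other pattern occurs in this range, so the set of observed cycle types is {6, 3+2+1, 4+2, 2+2+1+1, 2+1+1+1+1, 3+1+1+1, 2+2+2, 3+3}. The candidates containing elements of all these cycle types are (S_3 x S_3) : C_2 (6T13) of order 72, S_6 (6T16) of order 720; the others are excluded. The observed types are precisely the cycle types that occur in (S_3 x S_3) : C_2 (6T13) (apart from the identity). Each of the other remaining candidates has further cycle types, and by the Chebotarev density theorem the matching factorization patterns would occur for a proportion of primes equal to their share of the group: S_6 (6T16) additionally contains elements of type 5+1, 4+1+1 (234 of its 720 elements, about 32% of primes). None of the 26 primes tested shows any such pattern (for each of these groups the chance of that is below 10^-4), which rules them out. Hence G = (S_3 x S_3) : C_2 (6T13), of order 72.

6T13: (S_3 x S_3) : C_2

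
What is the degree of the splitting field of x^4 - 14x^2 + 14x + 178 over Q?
24

The degree of the splitting field over Q equals the order of the Galois group, so first determine the group. The polynomial is an irreducible quartic over Q and its discriminant is 689076944, which is not a perfect square, so the Galois group is not contained in A_4. The resolvent cubic y^3 + 14*y^2 - 712*y - 10164 is irreducible over Q. An irreducible resolvent with non-square discriminant gives S_4. The Galois group S_4 (4T5) has order 24, so the splitting field has degree 24 over Q.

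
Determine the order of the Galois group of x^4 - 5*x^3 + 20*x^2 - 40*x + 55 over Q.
The degree of the splitting field over Q equals the order of the Galois group, so first determine the group. The polynomial is an irreducible quartic over Q and its discriminant is 1225125, which is not a perfect square, so the Galois group is not contained in A_4. The resolvent cubic y^3 - 20*y^2 - 20*y + 1425 has exactly one rational root, so the Galois group is C_4 or D_4. The quartic becomes reducible over Q(sqrt(disc)), so the group is C_4. The Galois group C_4 (4T1) has order 4, so the splitting field has degree 4 over Q.

4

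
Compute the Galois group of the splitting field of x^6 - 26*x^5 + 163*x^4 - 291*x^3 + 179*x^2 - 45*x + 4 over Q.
6T12: PSL(2,5)

The polynomial f is an irreducible sextic over Q, so G = Gal(f/Q) is one of the 16 transitive subgroups 6T1, ..., 6T16 of S_6. The discriminant of f is 30991489 = 5567^2, a perfect square, so G is contained in A_6. The transitive groups of degree 6 contained in A_6 are: A_4 (6T4, order 12), S_4 (6T7, order 24), (C_3 x C_3) : C_4 (6T10, order 36), PSL(2,5) (6T12, order 60), A_6 (6T15, order 360). By Dedekind's theorem, for a prime p not dividing disc(f) the degrees of the irreducible factors of f mod p form the cycle type of an element of G. Factoring f modulo the 21 such primes p <= 79 (skipping 19, which divides the discriminant), each new pattern first appears at: mod 2: f = (x)(x^5 + x^3 + x^2 + x + 1), pattern 5+1; mod 7: f = (x^3 + 4x^2 + 3x + 3)(x^3 + 5x^2 + 6), pattern 3+3; mod 61: f = (x + 46)(x + 52)(x^2 + 3x + 15)(x^2 + 56x + 41), pattern 2+2+1+1. No other pattern occurs in this range, so the set of observed cycle types is {5+1, 3+3, 2+2+1+1}. The candidates containing elements of all these cycle types are PSL(2,5) (6T12) of order 60, A_6 (6T15) of order 360; the others are excluded. The observed types are precisely the cycle types that occur in PSL(2,5) (6T12) (apart from the identity). Each of the other remaining candidates has further cycle types, and by the Chebotarev density theorem the matching factorization patterns would occur for a proportion of primes equal to their share of the group: A_6 (6T15) additionally contains elements of type 4+2, 3+1+1+1 (130 of its 360 elements, about 36% of primes). None of the 21 primes tested shows any such pattern (for each of these groups the chance of that is below 10^-4), which rules them out. Hence G = PSL(2,5) (6T12), of order 60.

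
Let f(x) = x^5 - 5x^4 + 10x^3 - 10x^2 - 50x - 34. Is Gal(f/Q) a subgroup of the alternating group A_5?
The polynomial is irreducible of degree 5 over Q. Its discriminant is 58564000000 = 242000^2, a perfect square. A Galois group lies in the alternating group exactly when the discriminant is a square in Q, so the Galois group (A_5) is contained in A_5.

Yes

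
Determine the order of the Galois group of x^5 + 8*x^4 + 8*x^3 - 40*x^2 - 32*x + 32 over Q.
The degree of the splitting field over Q equals the order of the Galois group, so first determine the group. The polynomial f is an irreducible quintic over Q, so G = Gal(f/Q) is a transitive subgroup of S_5: one of C_5 (5T1, order 5), D_5 (5T2, order 10), F_20 (5T3, order 20), A_5 (5T4, order 60) or S_5 (5T5, order 120). The discriminant of f is 15352201216 = 123904^2, a perfect square, so G is contained in A_5. The transitive groups of degree 5 contained in A_5 are: C_5 (5T1, order 5), D_5 (5T2, order 10), A_5 (5T4, order 60). By Dedekind's theorem, for a prime p not dividing disc(f) the degrees of the irreducible factors of f mod p form the cycle type of an element of G. Factoring f modulo the 14 such primes p <= 53 (skipping 2, 11, which divide the discriminant), each new pattern first appears at: mod 3: f = (x^5 + 2x^4 + 2x^3 + 2x^2 + x + 2), pattern 5; mod 23: f = (x + 1)(x + 7)(x + 10)(x + 14)(x + 22), pattern 1+1+1+1+1. No other pattern occurs in this range, so the set of observed cycle types is {5, 1+1+1+1+1}. The candidates containing elements of all these cycle types are C_5 (5T1) of order 5, D_5 (5T2) of order 10, A_5 (5T4) of order 60; the others are excluded. The observed types are precisely the cycle types that occur in C_5 (5T1). Each of the other remaining candidates has further cycle types, and by the Chebotarev density theorem the matching factorization patterns would occur for a proportion of primes equal to their share of the group: D_5 (5T2) additionally contains elements of type 2+2+1 (5 of its 10 elements, about 50% of primes); A_5 (5T4) additionally contains elements of type 3+1+1, 2+2+1 (35 of its 60 elements, about 58% of primes). None of the 14 primes tested shows any such pattern (for each of these groups the chance of that is below 10^-4), which rules them out. Hence G = C_5 (5T1), of order 5. The Galois group C_5 (5T1) has order 5, so the splitting field has degree 5 over Q.

5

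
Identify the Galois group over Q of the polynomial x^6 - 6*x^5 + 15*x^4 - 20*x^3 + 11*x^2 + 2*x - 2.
The polynomial f is an irreducible sextic over Q, so G = Gal(f/Q) is one of the 16 transitive subgroups 6T1, ..., 6T16 of S_6. The discriminant of f is -3356224, which is not a perfect square, so G is not contained in A_6. The transitive groups of degree 6 not contained in A_6 are: C_6 (6T1, order 6), S_3 (6T2, order 6), D_6 (6T3, order 12), C_3 x S_3 (6T5, order 18), A_4 x C_2 (6T6, order 24), S_4 (6T8, order 24), S_3 x S_3 (6T9, order 36), S_4 x C_2 (6T11, order 48), (S_3 x S_3) : C_2 (6T13, order 72), PGL(2,5) (6T14, order 120), S_6 (6T16, order 720). By Dedekind's theorem, for a prime p not dividing disc(f) the degrees of the irreducible factors of f mod p form the cycle type of an element of G. Factoring f modulo the 67 such primes p <= 347 (skipping 2, 229, which divide the discriminant), each new pattern first appears at: mod 3: f = (x^6 + x^3 + 2x^2 + 2x + 1), pattern 6; mod 5: f = (x^3 + 4x + 3)(x^3 + 4x^2 + x + 1), pattern 3+3; mod 7: f = (x + 1)(x + 4)(x^4 + 3x^3 + 3x^2 + 2x + 3), pattern 4+1+1; mod 13: f = (x^2 + 11x + 6)(x^4 + 9x^3 + x^2 + 6x + 4), pattern 4+2; mod 23: f = (x^2 + 3x + 14)(x^2 + 16x + 1)(x^2 + 21x + 13), pattern 2+2+2; mod 29: f = (x + 9)(x + 18)(x^2 + 26x + 9)(x^2 + 28x + 7), pattern 2+2+1+1; mod 193: f = (x + 5)(x + 43)(x + 93)(x + 98)(x + 148)(x + 186), pattern 1+1+1+1+1+1; mod 347: f = (x + 2)(x + 150)(x + 195)(x + 343)(x^2 + 345x + 256), pattern 2+1+1+1+1. No other pattern occurs in this range, so the set of observed cycle types is {6, 3+3, 4+1+1, 4+2, 2+2+2, 2+2+1+1, 1+1+1+1+1+1, 2+1+1+1+1}. The candidates containing elements of all these cycle types are S_4 x C_2 (6T11) of order 48, S_6 (6T16) of order 720; the others are excluded. The observed types are precisely the cycle types that occur in S_4 x C_2 (6T11). Each of the other remaining candidates has further cycle types, and by the Chebotarev density theorem the matching factorization patterns would occur for a proportion of primes equal to their share of the group: S_6 (6T16) additionally contains elements of type 5+1, 3+2+1, 3+1+1+1 (304 of its 720 elements, about 42% of primes). None of the 67 primes tested shows any such pattern (for each of these groups the chance of that is below 10^-4), which rules them out. Hence G = S_4 x C_2 (6T11), of order 48.

S_4 x C_2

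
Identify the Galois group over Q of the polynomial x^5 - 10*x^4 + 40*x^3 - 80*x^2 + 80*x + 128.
F_20

The polynomial f is an irreducible quintic over Q, so G = Gal(f/Q) is a transitive subgroup of S_5: one of C_5 (5T1, order 5), D_5 (5T2, order 10), F_20 (5T3, order 20), A_5 (5T4, order 60) or S_5 (5T5, order 120). The discriminant of f is 2048000000000, which is not a perfect square, so G is not contained in A_5. The transitive groups of degree 5 not contained in A_5 are: F_20 (5T3, order 20), S_5 (5T5, order 120). By Dedekind's theorem, for a prime p not dividing disc(f) the degrees of the irreducible factors of f mod p form the cycle type of an element of G. Factoring f modulo the 18 such primes p <= 71 (skipping 2, 5, which divide the discriminant), each new pattern first appears at: mod 3: f = (x + 2)(x^4 + x^2 + 2x + 1), pattern 4+1; mod 11: f = (x^5 + x^4 + 7x^3 + 8x^2 + 3x + 7), pattern 5; mod 19: f = (x + 10)(x^2 + 6x + 14)(x^2 + 12x + 2), pattern 2+2+1; mod 31: f = (x + 5)(x + 12)(x + 17)(x + 23)(x + 26), pattern 1+1+1+1+1. No other pattern occurs in this range, so the set of observed cycle types is {4+1, 5, 2+2+1, 1+1+1+1+1}. The candidates containing elements of all these cycle types are F_20 (5T3) of order 20, S_5 (5T5) of order 120; the others are excluded. The observed types are precisely the cycle types that occur in F_20 (5T3). Each of the other remaining candidates has further cycle types, and by the Chebotarev density theorem the matching factorization patterns would occur for a proportion of primes equal to their share of the group: S_5 (5T5) additionally contains elements of type 3+2, 3+1+1, 2+1+1+1 (50 of its 120 elements, about 42% of primes). None of the 18 primes tested shows any such pattern (for each of these groups the chance of that is below 10^-4), which rules them out. Hence G = F_20 (5T3), of order 20.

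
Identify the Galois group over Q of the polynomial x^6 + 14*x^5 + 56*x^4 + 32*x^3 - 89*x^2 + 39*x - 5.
PSL(2,5), A_5 acting on 6 points

The polynomial f is an irreducible sextic over Q, so G = Gal(f/Q) is one of the 16 transitive subgroups 6T1, ..., 6T16 of S_6. The discriminant of f is 30991489 = 5567^2, a perfect square, so G is contained in A_6. The transitive groups of degree 6 contained in A_6 are: A_4 (6T4, order 12), S_4 (6T7, order 24), (C_3 x C_3) : C_4 (6T10, order 36), PSL(2,5) (6T12, order 60), A_6 (6T15, order 360). By Dedekind's theorem, for a prime p not dividing disc(f) the degrees of the irreducible factors of f mod p form the cycle type of an element of G. Factoring f modulo the 21 such primes p <= 79 (skipping 19, which divides the discriminant), each new pattern first appears at: mod 2: f = (x + 1)(x^5 + x^4 + x^3 + x^2 + 1), pattern 5+1; mod 7: f = (x^3 + 2x^2 + 1)(x^3 + 5x^2 + 4x + 2), pattern 3+3; mod 61: f = (x + 1)(x + 2)(x^2 + 34x + 39)(x^2 + 38x + 32), pattern 2+2+1+1. No other pattern occurs in this range, so the set of observed cycle types is {5+1, 3+3, 2+2+1+1}. The candidates containing elements of all these cycle types are PSL(2,5) (6T12) of order 60, A_6 (6T15) of order 360; the others are excluded. The observed types are precisely the cycle types that occur in PSL(2,5) (6T12) (apart from the identity). Each of the other remaining candidates has further cycle types, and by the Chebotarev density theorem the matching factorization patterns would occur for a proportion of primes equal to their share of the group: A_6 (6T15) additionally contains elements of type 4+2, 3+1+1+1 (130 of its 360 elements, about 36% of primes). None of the 21 primes tested shows any such pattern (for each of these groups the chance of that is below 10^-4), which rules them out. Hence G = PSL(2,5) (6T12), of order 60.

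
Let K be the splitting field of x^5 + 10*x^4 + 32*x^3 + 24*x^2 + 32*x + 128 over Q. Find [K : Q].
The degree of the splitting field over Q equals the order of the Galois group, so first determine the group. The polynomial f is an irreducible quintic over Q, so G = Gal(f/Q) is a transitive subgroup of S_5: one of C_5 (5T1, order 5), D_5 (5T2, order 10), F_20 (5T3, order 20), A_5 (5T4, order 60) or S_5 (5T5, order 120). The discriminant of f is 589639450624, which is not a perfect square, so G is not contained in A_5. The transitive groups of degree 5 not contained in A_5 are: F_20 (5T3, order 20), S_5 (5T5, order 120). By Dedekind's theorem, for a prime p not dividing disc(f) the degrees of the irreducible factors of f mod p form the cycle type of an element of G. Factoring f modulo the 5 such primes p <= 17 (skipping 2, 7, which divide the discriminant), each new pattern first appears at: mod 3: f = (x^5 + x^4 + 2x^3 + 2x + 2), pattern 5; mod 17: f = (x + 11)(x + 12)(x^3 + 4x^2 + 12x + 2), pattern 3+1+1. No other pattern occurs in this range, so the set of observed cycle types is {5, 3+1+1}. Among the candidates above, the only group containing elements of all these cycle types is S_5 (5T5) — F_20 (5T3) lacks at least one of them. Hence G = S_5 (5T5), of order 120. The Galois group S_5 (5T5) has order 120, so the splitting field has degree 120 over Q.

120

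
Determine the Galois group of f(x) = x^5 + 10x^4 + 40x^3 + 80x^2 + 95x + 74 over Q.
The polynomial f is an irreducible quintic over Q, so G = Gal(f/Q) is a transitive subgroup of S_5: one of C_5 (5T1, order 5), D_5 (5T2, order 10), F_20 (5T3, order 20), A_5 (5T4, order 60) or S_5 (5T5, order 120). The discriminant of f is 259200000, which is not a perfect square, so G is not contained in A_5. The transitive groups of degree 5 not contained in A_5 are: F_20 (5T3, order 20), S_5 (5T5, order 120). By Dedekind's theorem, for a prime p not dividing disc(f) the degrees of the irreducible factors of f mod p form the cycle type of an element of G. Factoring f modulo the 18 such primes p <= 73 (skipping 2, 3, 5, which divide the discriminant), each new pattern first appears at: mod 7: f = (x + 1)(x^4 + 2x^3 + 3x^2 + 4), pattern 4+1; mod 11: f = (x + 8)(x^2 + 6x + 7)(x^2 + 7x + 8), pattern 2+2+1; mod 19: f = (x^5 + 10x^4 + 2x^3 + 4x^2 + 17), pattern 5. No other pattern occurs in this range, so the set of observed cycle types is {4+1, 2+2+1, 5}. The candidates containing elements of all these cycle types are F_20 (5T3) of order 20, S_5 (5T5) of order 120; the others are excluded. The observed types are precisely the cycle types that occur in F_20 (5T3) (apart from the identity). Each of the other remaining candidates has further cycle types, and by the Chebotarev density theorem the matching factorization patterns would occur for a proportion of primes equal to their share of the group: S_5 (5T5) additionally contains elements of type 3+2, 3+1+1, 2+1+1+1 (50 of its 120 elements, about 42% of primes). None of the 18 primes tested shows any such pattern (for each of these groups the chance of that is below 10^-4), which rules them out. Hence G = F_20 (5T3), of order 20.

F_20 (order 20)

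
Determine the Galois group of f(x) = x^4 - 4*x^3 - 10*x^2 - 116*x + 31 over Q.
4T3: D_4

The polynomial is an irreducible quartic over Q and its discriminant is -7246153728, which is not a perfect square, so the Galois group is not contained in A_4. The resolvent cubic y^3 + 10*y^2 + 340*y - 15192 has exactly one rational root, so the Galois group is C_4 or D_4. The quartic remains irreducible over Q(sqrt(disc)), so the group is D_4.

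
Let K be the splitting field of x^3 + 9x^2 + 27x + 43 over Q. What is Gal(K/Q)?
The polynomial is an irreducible cubic over Q and its discriminant is -6912, which is not a perfect square. For an irreducible cubic, a non-square discriminant gives Galois group S_3.

S_3 (also written S3)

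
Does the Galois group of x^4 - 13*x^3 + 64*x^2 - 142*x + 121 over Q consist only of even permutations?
No

The polynomial is irreducible of degree 4 over Q. Its discriminant is 125, which is not a perfect square. A Galois group lies in the alternating group exactly when the discriminant is a square in Q, so the Galois group (C_4) is not contained in A_4.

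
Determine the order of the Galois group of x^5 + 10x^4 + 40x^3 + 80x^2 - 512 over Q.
The degree of the splitting field over Q equals the order of the Galois group, so first determine the group. The polynomial f is an irreducible quintic over Q, so G = Gal(f/Q) is a transitive subgroup of S_5: one of C_5 (5T1, order 5), D_5 (5T2, order 10), F_20 (5T3, order 20), A_5 (5T4, order 60) or S_5 (5T5, order 120). The discriminant of f is 67108864000000 = 8192000^2, a perfect square, so G is contained in A_5. The transitive groups of degree 5 contained in A_5 are: C_5 (5T1, order 5), D_5 (5T2, order 10), A_5 (5T4, order 60). By Dedekind's theorem, for a prime p not dividing disc(f) the degrees of the irreducible factors of f mod p form the cycle type of an element of G. Factoring f modulo the 23 such primes p <= 97 (skipping 2, 5, which divide the discriminant), each new pattern first appears at: mod 3: f = (x + 2)(x^2 + 1)(x^2 + 2x + 2), pattern 2+2+1; mod 7: f = (x^5 + 3x^4 + 5x^3 + 3x^2 + 6), pattern 5. No other pattern occurs in this range, so the set of observed cycle types is {2+2+1, 5}. The candidates containing elements of all these cycle types are D_5 (5T2) of order 10, A_5 (5T4) of order 60; the others are excluded. The observed types are precisely the cycle types that occur in D_5 (5T2) (apart from the identity). Each of the other remaining candidates has further cycle types, and by the Chebotarev density theorem the matching factorization patterns would occur for a proportion of primes equal to their share of the group: A_5 (5T4) additionally contains elements of type 3+1+1 (20 of its 60 elements, about 33% of primes). None of the 23 primes tested shows any such pattern (for each of these groups the chance of that is below 10^-4), which rules them out. Hence G = D_5 (5T2), of order 10. The Galois group D_5 (5T2) has order 10, so the splitting field has degree 10 over Q.

10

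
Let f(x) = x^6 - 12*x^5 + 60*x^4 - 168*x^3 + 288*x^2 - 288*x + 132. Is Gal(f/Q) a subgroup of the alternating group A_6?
No

The polynomial is irreducible of degree 6 over Q. Its discriminant is 1289945088, which is not a perfect square. A Galois group lies in the alternating group exactly when the discriminant is a square in Q, so the Galois group (S_3 x S_3) is not contained in A_6.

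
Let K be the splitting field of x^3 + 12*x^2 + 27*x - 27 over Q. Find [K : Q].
The degree of the splitting field over Q equals the order of the Galois group, so first determine the group. The polynomial is an irreducible cubic over Q and its discriminant is 35721 = 189^2, a perfect square. For an irreducible cubic, a square discriminant forces the Galois group to be A_3, the cyclic group of order 3. The Galois group C_3 (3T1) has order 3, so the splitting field has degree 3 over Q.

3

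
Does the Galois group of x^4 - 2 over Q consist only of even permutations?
The polynomial is irreducible of degree 4 over Q. Its discriminant is -2048, which is not a perfect square. A Galois group lies in the alternating group exactly when the discriminant is a square in Q, so the Galois group (D_4) is not contained in A_4.

No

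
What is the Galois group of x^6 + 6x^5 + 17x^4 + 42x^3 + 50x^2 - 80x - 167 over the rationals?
The polynomial f is an irreducible sextic over Q, so G = Gal(f/Q) is one of the 16 transitive subgroups 6T1, ..., 6T16 of S_6. The discriminant of f is 94085654450176 = 9699776^2, a perfect square, so G is contained in A_6. The transitive groups of degree 6 contained in A_6 are: A_4 (6T4, order 12), S_4 (6T7, order 24), (C_3 x C_3) : C_4 (6T10, order 36), PSL(2,5) (6T12, order 60), A_6 (6T15, order 360). By Dedekind's theorem, for a prime p not dividing disc(f) the degrees of the irreducible factors of f mod p form the cycle type of an element of G. Factoring f modulo the 79 such primes p <= 419 (skipping 2, 31, which divide the discriminant), each new pattern first appears at: mod 3: f = (x^2 + x + 2)(x^4 + 2x^3 + x^2 + x + 2), pattern 4+2; mod 5: f = (x^3 + 3x + 3)(x^3 + x^2 + 4x + 1), pattern 3+3; mod 11: f = (x + 8)(x + 9)(x^2 + 3x + 3)(x^2 + 8x + 6), pattern 2+2+1+1; mod 67: f = (x + 1)(x + 36)(x + 53)(x + 59)(x + 60)(x + 65), pattern 1+1+1+1+1+1. No other pattern occurs in this range, so the set of observed cycle types is {4+2, 3+3, 2+2+1+1, 1+1+1+1+1+1}. The candidates containing elements of all these cycle types are S_4 (6T7) of order 24, (C_3 x C_3) : C_4 (6T10) of order 36, A_6 (6T15) of order 360; the others are excluded. The observed types are precisely the cycle types that occur in S_4 (6T7). Each of the other remaining candidates has further cycle types, and by the Chebotarev density theorem the matching factorization patterns would occur for a proportion of primes equal to their share of the group: (C_3 x C_3) : C_4 (6T10) additionally contains elements of type 3+1+1+1 (4 of its 36 elements, about 11% of primes); A_6 (6T15) additionally contains elements of type 5+1, 3+1+1+1 (184 of its 360 elements, about 51% of primes). None of the 79 primes tested shows any such pattern (for each of these groups the chance of that is below 10^-4), which rules them out. Hence G = S_4 (6T7), of order 24.

S_4 (also written S4+)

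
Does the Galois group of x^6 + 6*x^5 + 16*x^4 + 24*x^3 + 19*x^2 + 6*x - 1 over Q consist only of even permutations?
Yes

The polynomial is irreducible of degree 6 over Q. Its discriminant is 153664 = 392^2, a perfect square. A Galois group lies in the alternating group exactly when the discriminant is a square in Q, so the Galois group (A_4) is contained in A_6.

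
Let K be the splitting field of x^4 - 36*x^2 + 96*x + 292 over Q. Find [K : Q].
The degree of the splitting field over Q equals the order of the Galois group, so first determine the group. The polynomial is an irreducible quartic over Q and its discriminant is -14447280128, which is not a perfect square, so the Galois group is not contained in A_4. The resolvent cubic y^3 + 36*y^2 - 1168*y - 51264 has exactly one rational root, so the Galois group is C_4 or D_4. The quartic remains irreducible over Q(sqrt(disc)), so the group is D_4. The Galois group D_4 (4T3) has order 8, so the splitting field has degree 8 over Q.

8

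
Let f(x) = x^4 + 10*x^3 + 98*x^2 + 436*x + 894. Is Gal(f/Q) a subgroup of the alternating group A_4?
The polynomial is irreducible of degree 4 over Q. Its discriminant is 37045470784 = 192472^2, a perfect square. A Galois group lies in the alternating group exactly when the discriminant is a square in Q, so the Galois group (A_4) is contained in A_4.

Yes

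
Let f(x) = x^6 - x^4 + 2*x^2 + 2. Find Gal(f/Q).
S_4 (also written S4-)

The polynomial f is an irreducible sextic over Q, so G = Gal(f/Q) is one of the 16 transitive subgroups 6T1, ..., 6T16 of S_6. The discriminant of f is -5120000, which is not a perfect square, so G is not contained in A_6. The transitive groups of degree 6 not contained in A_6 are: C_6 (6T1, order 6), S_3 (6T2, order 6), D_6 (6T3, order 12), C_3 x S_3 (6T5, order 18), A_4 x C_2 (6T6, order 24), S_4 (6T8, order 24), S_3 x S_3 (6T9, order 36), S_4 x C_2 (6T11, order 48), (S_3 x S_3) : C_2 (6T13, order 72), PGL(2,5) (6T14, order 120), S_6 (6T16, order 720). By Dedekind's theorem, for a prime p not dividing disc(f) the degrees of the irreducible factors of f mod p form the cycle type of an element of G. Factoring f modulo the 22 such primes p <= 89 (skipping 2, 5, which divide the discriminant), each new pattern first appears at: mod 3: f = (x^3 + x^2 + 2)(x^3 + 2x^2 + 1), pattern 3+3; mod 7: f = (x^2 + 2)(x^2 + x + 6)(x^2 + 6x + 6), pattern 2+2+2; mod 13: f = (x + 4)(x + 9)(x^4 + 2x^2 + 8), pattern 4+1+1; mod 43: f = (x + 12)(x + 31)(x^2 + 4)(x^2 + 10), pattern 2+2+1+1. No other pattern occurs in this range, so the set of observed cycle types is {3+3, 2+2+2, 4+1+1, 2+2+1+1}. The candidates containing elements of all these cycle types are S_4 (6T8) of order 24, S_4 x C_2 (6T11) of order 48, PGL(2,5) (6T14) of order 120, S_6 (6T16) of order 720; the others are excluded. The observed types are precisely the cycle types that occur in S_4 (6T8) (apart from the identity). Each of the other remaining candidates has further cycle types, and by the Chebotarev density theorem the matching factorization patterns would occur for a proportion of primes equal to their share of the group: S_4 x C_2 (6T11) additionally contains elements of type 6, 4+2, 2+1+1+1+1 (17 of its 48 elements, about 35% of primes); PGL(2,5) (6T14) additionally contains elements of type 6, 5+1 (44 of its 120 elements, about 37% of primes); S_6 (6T16) additionally contains elements of type 6, 5+1, 4+2, 3+2+1, 3+1+1+1, 2+1+1+1+1 (529 of its 720 elements, about 73% of primes). None of the 22 primes tested shows any such pattern (for each of these groups the chance of that is below 10^-4), which rules them out. Hence G = S_4 (6T8), of order 24.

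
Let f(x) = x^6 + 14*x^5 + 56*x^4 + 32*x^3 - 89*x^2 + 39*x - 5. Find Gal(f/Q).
The polynomial f is an irreducible sextic over Q, so G = Gal(f/Q) is one of the 16 transitive subgroups 6T1, ..., 6T16 of S_6. The discriminant of f is 30991489 = 5567^2, a perfect square, so G is contained in A_6. The transitive groups of degree 6 contained in A_6 are: A_4 (6T4, order 12), S_4 (6T7, order 24), (C_3 x C_3) : C_4 (6T10, order 36), PSL(2,5) (6T12, order 60), A_6 (6T15, order 360). By Dedekind's theorem, for a prime p not dividing disc(f) the degrees of the irreducible factors of f mod p form the cycle type of an element of G. Factoring f modulo the 21 such primes p <= 79 (skipping 19, which divides the discriminant), each new pattern first appears at: mod 2: f = (x + 1)(x^5 + x^4 + x^3 + x^2 + 1), pattern 5+1; mod 7: f = (x^3 + 2x^2 + 1)(x^3 + 5x^2 + 4x + 2), pattern 3+3; mod 61: f = (x + 1)(x + 2)(x^2 + 34x + 39)(x^2 + 38x + 32), pattern 2+2+1+1. No other pattern occurs in this range, so the set of observed cycle types is {5+1, 3+3, 2+2+1+1}. The candidates containing elements of all these cycle types are PSL(2,5) (6T12) of order 60, A_6 (6T15) of order 360; the others are excluded. The observed types are precisely the cycle types that occur in PSL(2,5) (6T12) (apart from the identity). Each of the other remaining candidates has further cycle types, and by the Chebotarev density theorem the matching factorization patterns would occur for a proportion of primes equal to their share of the group: A_6 (6T15) additionally contains elements of type 4+2, 3+1+1+1 (130 of its 360 elements, about 36% of primes). None of the 21 primes tested shows any such pattern (for each of these groups the chance of that is below 10^-4), which rules them out. Hence G = PSL(2,5) (6T12), of order 60.

PSL(2,5) (also written A5(6))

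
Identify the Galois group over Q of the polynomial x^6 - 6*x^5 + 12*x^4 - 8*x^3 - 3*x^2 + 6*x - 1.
A_4 x C_2 (also written A4xC2)

The polynomial f is an irreducible sextic over Q, so G = Gal(f/Q) is one of the 16 transitive subgroups 6T1, ..., 6T16 of S_6. The discriminant of f is -419904, which is not a perfect square, so G is not contained in A_6. The transitive groups of degree 6 not contained in A_6 are: C_6 (6T1, order 6), S_3 (6T2, order 6), D_6 (6T3, order 12), C_3 x S_3 (6T5, order 18), A_4 x C_2 (6T6, order 24), S_4 (6T8, order 24), S_3 x S_3 (6T9, order 36), S_4 x C_2 (6T11, order 48), (S_3 x S_3) : C_2 (6T13, order 72), PGL(2,5) (6T14, order 120), S_6 (6T16, order 720). By Dedekind's theorem, for a prime p not dividing disc(f) the degrees of the irreducible factors of f mod p form the cycle type of an element of G. Factoring f modulo the 33 such primes p <= 149 (skipping 2, 3, which divide the discriminant), each new pattern first appears at: mod 5: f = (x^3 + x^2 + 4x + 1)(x^3 + 3x^2 + 4), pattern 3+3; mod 7: f = (x^6 + x^5 + 5x^4 + 6x^3 + 4x^2 + 6x + 6), pattern 6; mod 17: f = (x + 1)(x + 14)(x^2 + 15x + 7)(x^2 + 15x + 13), pattern 2+2+1+1; mod 19: f = (x + 5)(x + 6)(x + 11)(x + 12)(x^2 + 17x + 7), pattern 2+1+1+1+1; mod 71: f = (x^2 + 69x + 41)(x^2 + 69x + 46)(x^2 + 69x + 55), pattern 2+2+2. No other pattern occurs in this range, so the set of observed cycle types is {3+3, 6, 2+2+1+1, 2+1+1+1+1, 2+2+2}. The candidates containing elements of all these cycle types are A_4 x C_2 (6T6) of order 24, S_4 x C_2 (6T11) of order 48, (S_3 x S_3) : C_2 (6T13) of order 72, S_6 (6T16) of order 720; the others are excluded. The observed types are precisely the cycle types that occur in A_4 x C_2 (6T6) (apart from the identity). Each of the other remaining candidates has further cycle types, and by the Chebotarev density theorem the matching factorization patterns would occur for a proportion of primes equal to their share of the group: S_4 x C_2 (6T11) additionally contains elements of type 4+2, 4+1+1 (12 of its 48 elements, about 25% of primes); (S_3 x S_3) : C_2 (6T13) additionally contains elements of type 4+2, 3+2+1, 3+1+1+1 (34 of its 72 elements, about 47% of primes); S_6 (6T16) additionally contains elements of type 5+1, 4+2, 4+1+1, 3+2+1, 3+1+1+1 (484 of its 720 elements, about 67% of primes). None of the 33 primes tested shows any such pattern (for each of these groups the chance of that is below 10^-4), which rules them out. Hence G = A_4 x C_2 (6T6), of order 24.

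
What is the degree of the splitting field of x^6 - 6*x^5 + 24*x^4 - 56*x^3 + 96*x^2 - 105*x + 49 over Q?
The degree of the splitting field over Q equals the order of the Galois group, so first determine the group. The polynomial f is an irreducible sextic over Q, so G = Gal(f/Q) is one of the 16 transitive subgroups 6T1, ..., 6T16 of S_6. The discriminant of f is -68755887963, which is not a perfect square, so G is not contained in A_6. The transitive groups of degree 6 not contained in A_6 are: C_6 (6T1, order 6), S_3 (6T2, order 6), D_6 (6T3, order 12), C_3 x S_3 (6T5, order 18), A_4 x C_2 (6T6, order 24), S_4 (6T8, order 24), S_3 x S_3 (6T9, order 36), S_4 x C_2 (6T11, order 48), (S_3 x S_3) : C_2 (6T13, order 72), PGL(2,5) (6T14, order 120), S_6 (6T16, order 720). By Dedekind's theorem, for a prime p not dividing disc(f) the degrees of the irreducible factors of f mod p form the cycle type of an element of G. Factoring f modulo the 33 such primes p <= 151 (skipping 3, 7, 89, which divide the discriminant), each new pattern first appears at: mod 2: f = (x^6 + x + 1), pattern 6; mod 13: f = (x + 6)(x + 8)(x + 9)(x^3 + 10x^2 + 10x + 12), pattern 3+1+1+1; mod 17: f = (x^2 + 9x + 6)(x^2 + 9x + 11)(x^2 + 10x + 1), pattern 2+2+2; mod 19: f = (x^3 + 16x^2 + 4x + 13)(x^3 + 16x^2 + 11x + 14), pattern 3+3; mod 73: f = (x + 4)(x + 5)(x + 18)(x + 29)(x + 36)(x + 48), pattern 1+1+1+1+1+1. No other pattern occurs in this range, so the set of observed cycle types is {6, 3+1+1+1, 2+2+2, 3+3, 1+1+1+1+1+1}. The candidates containing elements of all these cycle types are C_3 x S_3 (6T5) of order 18, S_3 x S_3 (6T9) of order 36, (S_3 x S_3) : C_2 (6T13) of order 72, S_6 (6T16) of order 720; the others are excluded. The observed types are precisely the cycle types that occur in C_3 x S_3 (6T5). Each of the other remaining candidates has further cycle types, and by the Chebotarev density theorem the matching factorization patterns would occur for a proportion of primes equal to their share of the group: S_3 x S_3 (6T9) additionally contains elements of type 2+2+1+1 (9 of its 36 elements, about 25% of primes); (S_3 x S_3) : C_2 (6T13) additionally contains elements of type 4+2, 3+2+1, 2+2+1+1, 2+1+1+1+1 (45 of its 72 elements, about 62% of primes); S_6 (6T16) additionally contains elements of type 5+1, 4+2, 4+1+1, 3+2+1, 2+2+1+1, 2+1+1+1+1 (504 of its 720 elements, about 70% of primes). None of the 33 primes tested shows any such pattern (for each of these groups the chance of that is below 10^-4), which rules them out. Hence G = C_3 x S_3 (6T5), of order 18. The Galois group C_3 x S_3 (6T5) has order 18, so the splitting field has degree 18 over Q.

18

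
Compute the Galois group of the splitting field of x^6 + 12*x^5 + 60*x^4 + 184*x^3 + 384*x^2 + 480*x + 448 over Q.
C_3 x S_3 (order 18)

The polynomial f is an irreducible sextic over Q, so G = Gal(f/Q) is one of the 16 transitive subgroups 6T1, ..., 6T16 of S_6. The discriminant of f is -190210142896128, which is not a perfect square, so G is not contained in A_6. The transitive groups of degree 6 not contained in A_6 are: C_6 (6T1, order 6), S_3 (6T2, order 6), D_6 (6T3, order 12), C_3 x S_3 (6T5, order 18), A_4 x C_2 (6T6, order 24), S_4 (6T8, order 24), S_3 x S_3 (6T9, order 36), S_4 x C_2 (6T11, order 48), (S_3 x S_3) : C_2 (6T13, order 72), PGL(2,5) (6T14, order 120), S_6 (6T16, order 720). By Dedekind's theorem, for a prime p not dividing disc(f) the degrees of the irreducible factors of f mod p form the cycle type of an element of G. Factoring f modulo the 33 such primes p <= 149 (skipping 2, 3, which divide the discriminant), each new pattern first appears at: mod 5: f = (x^6 + 2x^5 + 4x^3 + 4x^2 + 3), pattern 6; mod 7: f = (x)(x + 1)(x + 5)(x^3 + 6x^2 + 5x + 5), pattern 3+1+1+1; mod 17: f = (x^2 + 2x + 11)(x^2 + 13x + 16)(x^2 + 14x + 1), pattern 2+2+2; mod 19: f = (x^3 + 6x^2 + 12x + 4)(x^3 + 6x^2 + 12x + 17), pattern 3+3; mod 73: f = (x + 13)(x + 15)(x + 17)(x + 31)(x + 33)(x + 49), pattern 1+1+1+1+1+1. No other pattern occurs in this range, so the set of observed cycle types is {6, 3+1+1+1, 2+2+2, 3+3, 1+1+1+1+1+1}. The candidates containing elements of all these cycle types are C_3 x S_3 (6T5) of order 18, S_3 x S_3 (6T9) of order 36, (S_3 x S_3) : C_2 (6T13) of order 72, S_6 (6T16) of order 720; the others are excluded. The observed types are precisely the cycle types that occur in C_3 x S_3 (6T5). Each of the other remaining candidates has further cycle types, and by the Chebotarev density theorem the matching factorization patterns would occur for a proportion of primes equal to their share of the group: S_3 x S_3 (6T9) additionally contains elements of type 2+2+1+1 (9 of its 36 elements, about 25% of primes); (S_3 x S_3) : C_2 (6T13) additionally contains elements of type 4+2, 3+2+1, 2+2+1+1, 2+1+1+1+1 (45 of its 72 elements, about 62% of primes); S_6 (6T16) additionally contains elements of type 5+1, 4+2, 4+1+1, 3+2+1, 2+2+1+1, 2+1+1+1+1 (504 of its 720 elements, about 70% of primes). None of the 33 primes tested shows any such pattern (for each of these groups the chance of that is below 10^-4), which rules them out. Hence G = C_3 x S_3 (6T5), of order 18.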